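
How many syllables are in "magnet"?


Word: "magnet"
Syllable breakdown: mag · net
Counting: 2 parts
= 2 syllables


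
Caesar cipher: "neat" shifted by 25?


Word: "neat"
Shift: 25
Each letter → (letter + shift) mod 26:
  'n' (13) + 25 = 12 → 'm'
  'e' (4) + 25 = 3 → 'd'
  'a' (0) + 25 = 25 → 'z'
  't' (19) + 25 = 18 → 's'
Result = "mdzs"


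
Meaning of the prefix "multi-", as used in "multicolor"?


Prefix: multi-
Example: multicolor = multi- + color
Meaning = many


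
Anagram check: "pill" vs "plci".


Word 1: "pill" → sorted: illp
Word 2: "plci" → sorted: cilp
Same letters? illp != cilp
Anagram = No


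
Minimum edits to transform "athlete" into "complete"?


Word 1: "athlete" (length 7)
Word 2: "complete" (length 8)
One optimal edit sequence (insert/delete/substitute each cost 1):
  1. insert 'c'  (+1)
  2. substitute 'a' -> 'o'  (+1)
  3. substitute 't' -> 'm'  (+1)
  4. substitute 'h' -> 'p'  (+1)
  5. keep 'l'
  6. keep 'e'
  7. keep 't'
  8. keep 'e'
Total edit operations: 4
Edit distance = 4


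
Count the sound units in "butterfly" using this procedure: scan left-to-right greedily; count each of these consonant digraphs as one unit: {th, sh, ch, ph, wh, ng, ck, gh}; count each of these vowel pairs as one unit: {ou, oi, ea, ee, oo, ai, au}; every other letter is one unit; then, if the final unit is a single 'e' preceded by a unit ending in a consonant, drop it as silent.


Word: "butterfly" (9 letters)
Left-to-right scan:
  (1) 'b' (letter)
  (2) 'u' (letter)
  (3) 't' (letter)
  (4) 't' (letter)
  (5) 'e' (letter)
  (6) 'r' (letter)
  (7) 'f' (letter)
  (8) 'l' (letter)
  (9) 'y' (letter)
Units from scan: 9
Sound units = 9 units


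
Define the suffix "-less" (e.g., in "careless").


Suffix: -less
Example: careless = care + -less
Meaning = without


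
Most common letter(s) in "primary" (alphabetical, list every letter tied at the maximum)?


Word: "primary"
Letter counts:
  'a': 1
  'i': 1
  'm': 1
  'p': 1
  'r': 2
  'y': 1
Maximum count = 2
Most frequent = 'r' (2 times each)


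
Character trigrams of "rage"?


Word: "rage" (length 4)
Number of trigrams = 4 - 3 + 1 = 2
  Position 0: "rag"
  Position 1: "age"
Trigrams = "rag", "age"


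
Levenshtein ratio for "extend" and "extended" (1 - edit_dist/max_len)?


Word 1: "extend" (length 6)
Word 2: "extended" (length 8)
One optimal edit sequence:
  1. keep 'e'
  2. keep 'x'
  3. keep 't'
  4. keep 'e'
  5. keep 'n'
  6. insert 'd'  (+1)
  7. insert 'e'  (+1)
  8. keep 'd'
Edit distance = 2
Max length = max(6, 8) = 8
Similarity = 1 - 2/8
= 0.7500


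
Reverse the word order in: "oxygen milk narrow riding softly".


Original: "oxygen milk narrow riding softly"
Words (1..n): oxygen | milk | narrow | riding | softly
Reversed (n..1): softly | riding | narrow | milk | oxygen
Result = "softly riding narrow milk oxygen"


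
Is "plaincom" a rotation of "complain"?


Word: "complain", Candidate: "plaincom"
Method: check if candidate is substring of word+word
"complaincomplain" contains "plaincom"? Yes
Is rotation = Yes


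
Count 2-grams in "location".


Word: "location" (length 8)
Number of 2-grams = length - 2 + 1 = 8 - 2 + 1
= 7


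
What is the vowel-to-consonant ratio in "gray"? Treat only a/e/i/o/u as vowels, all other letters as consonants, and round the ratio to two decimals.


Word: "gray"
Vowels (a,e,i,o,u): 1
Consonants: 3
Ratio = 1/3
= 0.33


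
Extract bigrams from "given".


Word: "given" (length 5)
Number of bigrams = 5 - 2 + 1 = 4
  Position 0: "gi"
  Position 1: "iv"
  Position 2: "ve"
  Position 3: "en"
Bigrams = "gi", "iv", "ve", "en"


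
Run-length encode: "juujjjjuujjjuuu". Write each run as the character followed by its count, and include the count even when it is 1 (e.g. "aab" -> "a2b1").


String: "juujjjjuujjjuuu"
Scanning for consecutive runs:
  'j' x 1
  'u' x 2
  'j' x 4
  'u' x 2
  'j' x 3
  'u' x 3
RLE = "j1u2j4u2j3u3"


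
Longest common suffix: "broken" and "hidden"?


Word 1: "broken"
Word 2: "hidden"
Comparing from end:
  Pos -1: 'n' == 'n'
  Pos -2: 'e' == 'e'
  Pos -3: 'k' != 'd' (stop)
LCS = "en" (length 2)


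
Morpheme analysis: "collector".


Word: "collector"
Morphemes: collect + -or
Each morpheme carries meaning
= 2 morphemes


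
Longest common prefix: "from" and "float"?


Word 1: "from"
Word 2: "float"
Comparing from start:
  Pos 0: 'f' == 'f'
  Pos 1: 'r' != 'l' (stop)
LCP = "f" (length 1)


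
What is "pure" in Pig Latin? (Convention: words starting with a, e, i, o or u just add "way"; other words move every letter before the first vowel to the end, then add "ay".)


Word: "pure"
Starts with consonant(s) → move to end, add 'ay'
Consonant cluster: "p"
Pig Latin = "urepay"


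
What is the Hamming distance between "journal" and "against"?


Comparing character by character (same length = 7):
  Pos 0: 'j' vs 'a' !=
  Pos 1: 'o' vs 'g' !=
  Pos 2: 'u' vs 'a' !=
  Pos 3: 'r' vs 'i' !=
  Pos 4: 'n' vs 'n' =
  Pos 5: 'a' vs 's' !=
  Pos 6: 'l' vs 't' !=
Hamming distance = 6


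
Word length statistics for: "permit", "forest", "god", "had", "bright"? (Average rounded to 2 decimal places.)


Lengths: "permit"=6, "forest"=6, "god"=3, "had"=3, "bright"=6
Sum = 24, Count = 5
Average = 24/5 = 4.80
= avg=4.80, min=3, max=6


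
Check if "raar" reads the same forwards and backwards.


Word: "raar"
Reversed: "raar"
Forward == Backward? raar == raar
Palindrome = Yes


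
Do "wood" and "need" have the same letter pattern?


Pattern of "wood": [0, 1, 1, 2]
Pattern of "need": [0, 1, 1, 2]
Patterns match
Same pattern = Yes


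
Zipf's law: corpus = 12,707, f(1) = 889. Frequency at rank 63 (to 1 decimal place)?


Zipf's law: f(r) = f(1) / r
f(1) = 889
f(63) = 889 / 63
= 14.1 occurrences


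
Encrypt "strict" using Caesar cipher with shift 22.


Word: "strict"
Shift: 22
Each letter → (letter + shift) mod 26:
  's' (18) + 22 = 14 → 'o'
  't' (19) + 22 = 15 → 'p'
  'r' (17) + 22 = 13 → 'n'
  'i' (8) + 22 = 4 → 'e'
  'c' (2) + 22 = 24 → 'y'
  't' (19) + 22 = 15 → 'p'
Result = "opneyp"


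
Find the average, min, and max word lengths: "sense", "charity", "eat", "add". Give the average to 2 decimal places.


Lengths: "sense"=5, "charity"=7, "eat"=3, "add"=3
Sum = 18, Count = 4
Average = 18/4 = 4.50
= avg=4.50, min=3, max=7


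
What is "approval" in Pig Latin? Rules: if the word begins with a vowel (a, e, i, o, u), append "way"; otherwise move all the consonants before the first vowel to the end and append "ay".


Word: "approval"
Starts with vowel → add 'way'
Pig Latin = "approvalway"


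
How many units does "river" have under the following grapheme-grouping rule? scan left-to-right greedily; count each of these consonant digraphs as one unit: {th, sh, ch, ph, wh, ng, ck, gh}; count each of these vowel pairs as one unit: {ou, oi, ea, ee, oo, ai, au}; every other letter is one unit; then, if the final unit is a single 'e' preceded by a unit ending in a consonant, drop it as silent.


Word: "river" (5 letters)
Left-to-right scan:
  [1] 'r' (letter)
  [2] 'i' (letter)
  [3] 'v' (letter)
  [4] 'e' (letter)
  [5] 'r' (letter)
Units from scan: 5
Sound units = 5 units


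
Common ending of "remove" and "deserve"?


Word 1: "remove"
Word 2: "deserve"
Comparing from end:
  Pos -1: 'e' == 'e'
  Pos -2: 'v' == 'v'
  Pos -3: 'o' != 'r' (stop)
LCS = "ve" (length 2)


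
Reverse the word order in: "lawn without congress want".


Original: "lawn without congress want"
Words (1..n): lawn | without | congress | want
Reversed (n..1): want | congress | without | lawn
Result = "want congress without lawn"


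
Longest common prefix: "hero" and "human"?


Word 1: "hero"
Word 2: "human"
Comparing from start:
  Pos 0: 'h' == 'h'
  Pos 1: 'e' != 'u' (stop)
LCP = "h" (length 1)


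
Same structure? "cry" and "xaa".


Pattern of "cry": [0, 1, 2]
Pattern of "xaa": [0, 1, 1]
Patterns do not match
Same pattern = No


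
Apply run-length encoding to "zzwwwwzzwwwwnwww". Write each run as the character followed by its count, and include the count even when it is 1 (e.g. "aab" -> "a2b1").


String: "zzwwwwzzwwwwnwww"
Scanning for consecutive runs:
  'z' x 2
  'w' x 4
  'z' x 2
  'w' x 4
  'n' x 1
  'w' x 3
RLE = "z2w4z2w4n1w3"


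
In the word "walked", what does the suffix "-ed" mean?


Suffix: -ed
Example: walked (walk + -ed)
Meaning = past tense


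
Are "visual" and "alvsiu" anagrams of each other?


Word 1: "visual" → sorted: ailsuv
Word 2: "alvsiu" → sorted: ailsuv
Same letters? ailsuv == ailsuv
Anagram = Yes


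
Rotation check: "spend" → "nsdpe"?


Word: "spend", Candidate: "nsdpe"
Method: check if candidate is substring of word+word
"spendspend" contains "nsdpe"? No
Is rotation = No


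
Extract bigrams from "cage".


Word: "cage" (length 4)
Number of bigrams = 4 - 2 + 1 = 3
  Position 0: "ca"
  Position 1: "ag"
  Position 2: "ge"
Bigrams = "ca", "ag", "ge"


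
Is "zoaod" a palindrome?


Word: "zoaod"
Reversed: "doaoz"
Forward == Backward? zoaod != doaoz
Palindrome = No


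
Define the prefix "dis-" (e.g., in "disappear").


Prefix: dis-
As in: disappear -> dis- + appear
Meaning = not / opposite


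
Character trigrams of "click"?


Word: "click" (length 5)
Number of trigrams = 5 - 3 + 1 = 3
  Position 0: "cli"
  Position 1: "lic"
  Position 2: "ick"
Trigrams = "cli", "lic", "ick"


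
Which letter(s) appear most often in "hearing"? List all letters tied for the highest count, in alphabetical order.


Word: "hearing"
Letter counts:
  'a': 1
  'e': 1
  'g': 1
  'h': 1
  'i': 1
  'n': 1
  'r': 1
Maximum count = 1
Most frequent = 'a', 'e', 'g', 'h', 'i', 'n', 'r' (1 time each)


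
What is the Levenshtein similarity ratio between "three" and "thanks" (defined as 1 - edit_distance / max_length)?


Word 1: "three" (length 5)
Word 2: "thanks" (length 6)
One optimal edit sequence:
  1. keep 't'
  2. keep 'h'
  3. insert 'a'  (+1)
  4. substitute 'r' -> 'n'  (+1)
  5. substitute 'e' -> 'k'  (+1)
  6. substitute 'e' -> 's'  (+1)
Edit distance = 4
Max length = max(5, 6) = 6
Similarity = 1 - 4/6
= 0.3333


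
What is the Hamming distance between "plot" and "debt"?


Comparing character by character (same length = 4):
  Pos 0: 'p' vs 'd' !=
  Pos 1: 'l' vs 'e' !=
  Pos 2: 'o' vs 'b' !=
  Pos 3: 't' vs 't' =
Hamming distance = 3


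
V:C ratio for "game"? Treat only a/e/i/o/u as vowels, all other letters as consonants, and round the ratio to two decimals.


Word: "game"
Vowels (a,e,i,o,u): 2
Consonants: 2
Ratio = 2/2
= 1.00


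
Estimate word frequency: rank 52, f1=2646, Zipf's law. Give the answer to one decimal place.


Zipf's law: f(r) = f(1) / r
f(1) = 2646
f(52) = 2646 / 52
= 50.9 occurrences


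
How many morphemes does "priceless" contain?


Word: "priceless"
Morphemes: price / -less
Each morpheme carries meaning
= 2 morphemes


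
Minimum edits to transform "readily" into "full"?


Word 1: "readily" (length 7)
Word 2: "full" (length 4)
One optimal edit sequence (insert/delete/substitute each cost 1):
  1. delete 'r'  (+1)
  2. delete 'e'  (+1)
  3. delete 'a'  (+1)
  4. substitute 'd' -> 'f'  (+1)
  5. substitute 'i' -> 'u'  (+1)
  6. keep 'l'
  7. substitute 'y' -> 'l'  (+1)
Total edit operations: 6
Edit distance = 6


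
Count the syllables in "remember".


Word: "remember"
Syllable breakdown: re · mem · ber
Counting: 3 parts
= 3 syllables


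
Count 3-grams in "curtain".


Word: "curtain" (length 7)
Number of 3-grams = length - 3 + 1 = 7 - 3 + 1
= 5


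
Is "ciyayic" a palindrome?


Word: "ciyayic"
Reversed: "ciyayic"
Forward == Backward? ciyayic == ciyayic
Palindrome = Yes


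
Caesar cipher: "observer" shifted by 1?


Word: "observer"
Shift: 1
Each letter → (letter + shift) mod 26:
  'o' (14) + 1 = 15 → 'p'
  'b' (1) + 1 = 2 → 'c'
  's' (18) + 1 = 19 → 't'
  'e' (4) + 1 = 5 → 'f'
  'r' (17) + 1 = 18 → 's'
  'v' (21) + 1 = 22 → 'w'
  'e' (4) + 1 = 5 → 'f'
  'r' (17) + 1 = 18 → 's'
Result = "pctfswfs"


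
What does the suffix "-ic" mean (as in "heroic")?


Suffix: -ic
Example: heroic = hero + -ic
Meaning = relating to


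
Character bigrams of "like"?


Word: "like" (length 4)
Number of bigrams = 4 - 2 + 1 = 3
  Position 0: "li"
  Position 1: "ik"
  Position 2: "ke"
Bigrams = "li", "ik", "ke"


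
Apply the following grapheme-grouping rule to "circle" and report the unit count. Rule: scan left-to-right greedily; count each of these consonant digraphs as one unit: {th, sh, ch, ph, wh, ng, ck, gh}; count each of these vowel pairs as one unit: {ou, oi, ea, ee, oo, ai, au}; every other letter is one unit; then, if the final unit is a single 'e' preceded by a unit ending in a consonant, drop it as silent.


Word: "circle" (6 letters)
Left-to-right scan:
  [1] 'c' (letter)
  [2] 'i' (letter)
  [3] 'r' (letter)
  [4] 'c' (letter)
  [5] 'l' (letter)
  [6] 'e' (letter)
Units from scan: 6
Final unit is 'e' after a consonant -> drop as silent (-1)
Sound units = 5 units


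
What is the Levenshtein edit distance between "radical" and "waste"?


Word 1: "radical" (length 7)
Word 2: "waste" (length 5)
One optimal edit sequence (insert/delete/substitute each cost 1):
  1. substitute 'r' -> 'w'  (+1)
  2. keep 'a'
  3. delete 'd'  (+1)
  4. delete 'i'  (+1)
  5. substitute 'c' -> 's'  (+1)
  6. substitute 'a' -> 't'  (+1)
  7. substitute 'l' -> 'e'  (+1)
Total edit operations: 6
Edit distance = 6


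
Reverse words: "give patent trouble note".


Original: "give patent trouble note"
Words (1..n): give | patent | trouble | note
Reversed (n..1): note | trouble | patent | give
Result = "note trouble patent give"


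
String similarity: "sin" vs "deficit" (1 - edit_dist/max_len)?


Word 1: "sin" (length 3)
Word 2: "deficit" (length 7)
One optimal edit sequence:
  1. insert 'd'  (+1)
  2. insert 'e'  (+1)
  3. insert 'f'  (+1)
  4. insert 'i'  (+1)
  5. substitute 's' -> 'c'  (+1)
  6. keep 'i'
  7. substitute 'n' -> 't'  (+1)
Edit distance = 6
Max length = max(3, 7) = 7
Similarity = 1 - 6/7
= 0.1429


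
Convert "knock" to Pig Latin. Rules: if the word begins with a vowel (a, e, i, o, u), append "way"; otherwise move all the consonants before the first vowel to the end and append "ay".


Word: "knock"
Starts with consonant(s) → move to end, add 'ay'
Consonant cluster: "kn"
Pig Latin = "ockknay"


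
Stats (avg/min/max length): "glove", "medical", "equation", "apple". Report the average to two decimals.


Lengths: "glove"=5, "medical"=7, "equation"=8, "apple"=5
Sum = 25, Count = 4
Average = 25/4 = 6.25
= avg=6.25, min=5, max=8


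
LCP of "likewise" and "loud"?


Word 1: "likewise"
Word 2: "loud"
Comparing from start:
  Pos 0: 'l' == 'l'
  Pos 1: 'i' != 'o' (stop)
LCP = "l" (length 1)


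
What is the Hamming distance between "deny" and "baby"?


Comparing character by character (same length = 4):
  Pos 0: 'd' vs 'b' !=
  Pos 1: 'e' vs 'a' !=
  Pos 2: 'n' vs 'b' !=
  Pos 3: 'y' vs 'y' =
Hamming distance = 3


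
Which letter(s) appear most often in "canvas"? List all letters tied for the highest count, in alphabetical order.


Word: "canvas"
Letter counts:
  'a': 2
  'c': 1
  'n': 1
  's': 1
  'v': 1
Maximum count = 2
Most frequent = 'a' (2 times each)


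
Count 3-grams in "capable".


Word: "capable" (length 7)
Number of 3-grams = length - 3 + 1 = 7 - 3 + 1
= 5


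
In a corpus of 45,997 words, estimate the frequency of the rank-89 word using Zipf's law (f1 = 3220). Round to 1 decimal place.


Zipf's law: f(r) = f(1) / r
f(1) = 3220
f(89) = 3220 / 89
= 36.2 occurrences


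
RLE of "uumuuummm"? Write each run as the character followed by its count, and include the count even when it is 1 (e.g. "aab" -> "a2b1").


String: "uumuuummm"
Scanning for consecutive runs:
  'u' x 2
  'm' x 1
  'u' x 3
  'm' x 3
RLE = "u2m1u3m3"


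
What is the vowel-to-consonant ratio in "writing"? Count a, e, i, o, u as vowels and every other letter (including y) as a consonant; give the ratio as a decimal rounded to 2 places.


Word: "writing"
Vowels (a,e,i,o,u): 2
Consonants: 5
Ratio = 2/5
= 0.40


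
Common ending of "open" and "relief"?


Word 1: "open"
Word 2: "relief"
Comparing from end:
  Pos -1: 'n' != 'f' (stop)
LCS = "" (length 0)


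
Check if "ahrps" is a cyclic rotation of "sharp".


Word: "sharp", Candidate: "ahrps"
Method: check if candidate is substring of word+word
"sharpsharp" contains "ahrps"? No
Is rotation = No


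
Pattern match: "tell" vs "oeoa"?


Pattern of "tell": [0, 1, 2, 2]
Pattern of "oeoa": [0, 1, 0, 2]
Patterns do not match
Same pattern = No


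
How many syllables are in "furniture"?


Word: "furniture"
Syllable breakdown: fur / ni / ture
Counting: 3 parts
= 3 syllables


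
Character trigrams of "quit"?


Word: "quit" (length 4)
Number of trigrams = 4 - 3 + 1 = 2
  Position 0: "qui"
  Position 1: "uit"
Trigrams = "qui", "uit"


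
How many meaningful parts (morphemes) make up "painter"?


Word: "painter"
Morphemes: paint / -er
Each morpheme carries meaning
= 2 morphemes


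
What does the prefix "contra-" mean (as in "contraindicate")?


Prefix: contra-
Example: contraindicate = contra- + indicate
Meaning = against


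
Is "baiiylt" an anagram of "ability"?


Word 1: "ability" → sorted: abiilty
Word 2: "baiiylt" → sorted: abiilty
Same letters? abiilty == abiilty
Anagram = Yes


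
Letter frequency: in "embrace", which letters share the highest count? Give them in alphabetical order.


Word: "embrace"
Letter counts:
  'a': 1
  'b': 1
  'c': 1
  'e': 2
  'm': 1
  'r': 1
Maximum count = 2
Most frequent = 'e' (2 times each)


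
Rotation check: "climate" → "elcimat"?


Word: "climate", Candidate: "elcimat"
Method: check if candidate is substring of word+word
"climateclimate" contains "elcimat"? No
Is rotation = No


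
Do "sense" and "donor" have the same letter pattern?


Pattern of "sense": [0, 1, 2, 0, 1]
Pattern of "donor": [0, 1, 2, 1, 3]
Patterns do not match
Same pattern = No


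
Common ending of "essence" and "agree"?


Word 1: "essence"
Word 2: "agree"
Comparing from end:
  Pos -1: 'e' == 'e'
  Pos -2: 'c' != 'e' (stop)
LCS = "e" (length 1)


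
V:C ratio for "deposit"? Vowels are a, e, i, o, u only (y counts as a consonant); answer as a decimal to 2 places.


Word: "deposit"
Vowels (a,e,i,o,u): 3
Consonants: 4
Ratio = 3/4
= 0.75


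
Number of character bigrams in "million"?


Word: "million" (length 7)
Number of 2-grams = length - 2 + 1 = 7 - 2 + 1
= 6


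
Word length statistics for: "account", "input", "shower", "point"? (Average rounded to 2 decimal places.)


Lengths: "account"=7, "input"=5, "shower"=6, "point"=5
Sum = 23, Count = 4
Average = 23/4 = 5.75
= avg=5.75, min=5, max=7


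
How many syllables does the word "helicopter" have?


Word: "helicopter"
Syllable breakdown: hel · i · cop · ter
Counting: 4 parts
= 4 syllables


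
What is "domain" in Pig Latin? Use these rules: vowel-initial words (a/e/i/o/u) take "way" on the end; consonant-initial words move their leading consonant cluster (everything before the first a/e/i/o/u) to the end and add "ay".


Word: "domain"
Starts with consonant(s) → move to end, add 'ay'
Consonant cluster: "d"
Pig Latin = "omainday"


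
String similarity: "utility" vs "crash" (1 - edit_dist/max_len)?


Word 1: "utility" (length 7)
Word 2: "crash" (length 5)
One optimal edit sequence:
  1. delete 'u'  (+1)
  2. delete 't'  (+1)
  3. substitute 'i' -> 'c'  (+1)
  4. substitute 'l' -> 'r'  (+1)
  5. substitute 'i' -> 'a'  (+1)
  6. substitute 't' -> 's'  (+1)
  7. substitute 'y' -> 'h'  (+1)
Edit distance = 7
Max length = max(7, 5) = 7
Similarity = 1 - 7/7
= 0.0000


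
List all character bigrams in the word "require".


Word: "require" (length 7)
Number of bigrams = 7 - 2 + 1 = 6
  Position 0: "re"
  Position 1: "eq"
  Position 2: "qu"
  Position 3: "ui"
  Position 4: "ir"
  Position 5: "re"
Bigrams = "re", "eq", "qu", "ui", "ir", "re"


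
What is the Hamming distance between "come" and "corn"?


Comparing character by character (same length = 4):
  Pos 0: 'c' vs 'c' =
  Pos 1: 'o' vs 'o' =
  Pos 2: 'm' vs 'r' !=
  Pos 3: 'e' vs 'n' !=
Hamming distance = 2


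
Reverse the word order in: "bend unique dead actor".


Original: "bend unique dead actor"
Words (1..n): bend | unique | dead | actor
Reversed (n..1): actor | dead | unique | bend
Result = "actor dead unique bend"


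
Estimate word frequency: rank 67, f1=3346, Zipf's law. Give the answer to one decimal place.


Zipf's law: f(r) = f(1) / r
f(1) = 3346
f(67) = 3346 / 67
= 49.9 occurrences


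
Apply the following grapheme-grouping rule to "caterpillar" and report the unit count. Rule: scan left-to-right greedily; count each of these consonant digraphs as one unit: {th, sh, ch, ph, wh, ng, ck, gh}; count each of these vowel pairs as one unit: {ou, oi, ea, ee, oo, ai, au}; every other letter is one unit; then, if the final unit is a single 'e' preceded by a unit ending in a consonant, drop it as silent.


Word: "caterpillar" (11 letters)
Left-to-right scan:
  (1) 'c' (letter)
  (2) 'a' (letter)
  (3) 't' (letter)
  (4) 'e' (letter)
  (5) 'r' (letter)
  (6) 'p' (letter)
  (7) 'i' (letter)
  (8) 'l' (letter)
  (9) 'l' (letter)
  (10) 'a' (letter)
  (11) 'r' (letter)
Units from scan: 11
Sound units = 11 units


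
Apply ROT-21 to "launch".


Word: "launch"
Shift: 21
Each letter → (letter + shift) mod 26:
  'l' (11) + 21 = 6 → 'g'
  'a' (0) + 21 = 21 → 'v'
  'u' (20) + 21 = 15 → 'p'
  'n' (13) + 21 = 8 → 'i'
  'c' (2) + 21 = 23 → 'x'
  'h' (7) + 21 = 2 → 'c'
Result = "gvpixc"


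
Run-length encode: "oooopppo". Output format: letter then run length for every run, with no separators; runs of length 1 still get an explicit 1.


String: "oooopppo"
Scanning for consecutive runs:
  'o' x 4
  'p' x 3
  'o' x 1
RLE = "o4p3o1"


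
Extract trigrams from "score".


Word: "score" (length 5)
Number of trigrams = 5 - 3 + 1 = 3
  Position 0: "sco"
  Position 1: "cor"
  Position 2: "ore"
Trigrams = "sco", "cor", "ore"


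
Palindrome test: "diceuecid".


Word: "diceuecid"
Reversed: "diceuecid"
Forward == Backward? diceuecid == diceuecid
Palindrome = Yes


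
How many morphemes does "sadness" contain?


Word: "sadness"
Morphemes: sad + -ness
Each morpheme carries meaning
= 2 morphemes


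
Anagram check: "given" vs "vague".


Word 1: "given" → sorted: eginv
Word 2: "vague" → sorted: aeguv
Same letters? eginv != aeguv
Anagram = No


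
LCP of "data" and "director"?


Word 1: "data"
Word 2: "director"
Comparing from start:
  Pos 0: 'd' == 'd'
  Pos 1: 'a' != 'i' (stop)
LCP = "d" (length 1)


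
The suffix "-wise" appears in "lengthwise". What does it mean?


Suffix: -wise
Example: lengthwise = length + -wise
Meaning = in the manner of


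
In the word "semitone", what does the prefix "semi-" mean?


Prefix: semi-
As in: semitone -> semi- + tone
Meaning = half


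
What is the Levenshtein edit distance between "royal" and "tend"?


Word 1: "royal" (length 5)
Word 2: "tend" (length 4)
One optimal edit sequence (insert/delete/substitute each cost 1):
  1. delete 'r'  (+1)
  2. substitute 'o' -> 't'  (+1)
  3. substitute 'y' -> 'e'  (+1)
  4. substitute 'a' -> 'n'  (+1)
  5. substitute 'l' -> 'd'  (+1)
Total edit operations: 5
Edit distance = 5


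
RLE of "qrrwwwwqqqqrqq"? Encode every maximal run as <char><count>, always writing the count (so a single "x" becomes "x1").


String: "qrrwwwwqqqqrqq"
Scanning for consecutive runs:
  'q' x 1
  'r' x 2
  'w' x 4
  'q' x 4
  'r' x 1
  'q' x 2
RLE = "q1r2w4q4r1q2"


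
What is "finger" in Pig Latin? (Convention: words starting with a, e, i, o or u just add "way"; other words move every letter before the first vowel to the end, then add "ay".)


Word: "finger"
Starts with consonant(s) → move to end, add 'ay'
Consonant cluster: "f"
Pig Latin = "ingerfay"


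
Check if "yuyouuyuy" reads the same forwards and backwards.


Word: "yuyouuyuy"
Reversed: "yuyuuoyuy"
Forward == Backward? yuyouuyuy != yuyuuoyuy
Palindrome = No


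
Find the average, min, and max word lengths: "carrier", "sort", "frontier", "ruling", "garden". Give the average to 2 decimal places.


Lengths: "carrier"=7, "sort"=4, "frontier"=8, "ruling"=6, "garden"=6
Sum = 31, Count = 5
Average = 31/5 = 6.20
= avg=6.20, min=4, max=8


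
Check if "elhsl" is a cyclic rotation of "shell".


Word: "shell", Candidate: "elhsl"
Method: check if candidate is substring of word+word
"shellshell" contains "elhsl"? No
Is rotation = No


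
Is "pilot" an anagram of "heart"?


Word 1: "heart" → sorted: aehrt
Word 2: "pilot" → sorted: ilopt
Same letters? aehrt != ilopt
Anagram = No


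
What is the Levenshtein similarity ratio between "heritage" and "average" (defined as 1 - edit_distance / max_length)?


Word 1: "heritage" (length 8)
Word 2: "average" (length 7)
One optimal edit sequence:
  1. insert 'a'  (+1)
  2. substitute 'h' -> 'v'  (+1)
  3. keep 'e'
  4. keep 'r'
  5. delete 'i'  (+1)
  6. delete 't'  (+1)
  7. keep 'a'
  8. keep 'g'
  9. keep 'e'
Edit distance = 4
Max length = max(8, 7) = 8
Similarity = 1 - 4/8
= 0.5000


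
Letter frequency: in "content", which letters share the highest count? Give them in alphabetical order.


Word: "content"
Letter counts:
  'c': 1
  'e': 1
  'n': 2
  'o': 1
  't': 2
Maximum count = 2
Most frequent = 'n', 't' (2 times each)


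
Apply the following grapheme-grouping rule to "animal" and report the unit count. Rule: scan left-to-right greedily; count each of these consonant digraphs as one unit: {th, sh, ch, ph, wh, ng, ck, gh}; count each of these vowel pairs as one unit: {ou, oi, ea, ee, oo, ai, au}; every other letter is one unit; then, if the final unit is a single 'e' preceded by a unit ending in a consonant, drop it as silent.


Word: "animal" (6 letters)
Left-to-right scan:
  (1) 'a' (letter)
  (2) 'n' (letter)
  (3) 'i' (letter)
  (4) 'm' (letter)
  (5) 'a' (letter)
  (6) 'l' (letter)
Units from scan: 6
Sound units = 6 units


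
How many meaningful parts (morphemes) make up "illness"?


Word: "illness"
Morphemes: ill / -ness
Each morpheme carries meaning
= 2 morphemes


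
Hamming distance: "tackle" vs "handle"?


Comparing character by character (same length = 6):
  Pos 0: 't' vs 'h' !=
  Pos 1: 'a' vs 'a' =
  Pos 2: 'c' vs 'n' !=
  Pos 3: 'k' vs 'd' !=
  Pos 4: 'l' vs 'l' =
  Pos 5: 'e' vs 'e' =
Hamming distance = 3


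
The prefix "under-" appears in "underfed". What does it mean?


Prefix: under-
Example: underfed (under- + fed)
Meaning = insufficient


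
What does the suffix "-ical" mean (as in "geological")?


Suffix: -ical
Example: geological = geology + -ical, with a spelling change
Meaning = relating to


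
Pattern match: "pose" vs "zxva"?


Pattern of "pose": [0, 1, 2, 3]
Pattern of "zxva": [0, 1, 2, 3]
Patterns match
Same pattern = Yes


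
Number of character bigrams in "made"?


Word: "made" (length 4)
Number of 2-grams = length - 2 + 1 = 4 - 2 + 1
= 3


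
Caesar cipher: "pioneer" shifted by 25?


Word: "pioneer"
Shift: 25
Each letter → (letter + shift) mod 26:
  'p' (15) + 25 = 14 → 'o'
  'i' (8) + 25 = 7 → 'h'
  'o' (14) + 25 = 13 → 'n'
  'n' (13) + 25 = 12 → 'm'
  'e' (4) + 25 = 3 → 'd'
  'e' (4) + 25 = 3 → 'd'
  'r' (17) + 25 = 16 → 'q'
Result = "ohnmddq"


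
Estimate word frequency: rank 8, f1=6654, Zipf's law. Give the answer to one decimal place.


Zipf's law: f(r) = f(1) / r
f(1) = 6654
f(8) = 6654 / 8
= 831.8 occurrences


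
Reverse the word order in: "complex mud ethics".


Original: "complex mud ethics"
Words (1..n): complex | mud | ethics
Reversed (n..1): ethics | mud | complex
Result = "ethics mud complex"


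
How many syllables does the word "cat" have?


Word: "cat"
Syllable breakdown: cat
Counting: 1 part
= 1 syllable


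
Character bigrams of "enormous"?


Word: "enormous" (length 8)
Number of bigrams = 8 - 2 + 1 = 7
  Position 0: "en"
  Position 1: "no"
  Position 2: "or"
  Position 3: "rm"
  Position 4: "mo"
  Position 5: "ou"
  Position 6: "us"
Bigrams = "en", "no", "or", "rm", "mo", "ou", "us"


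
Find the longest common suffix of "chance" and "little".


Word 1: "chance"
Word 2: "little"
Comparing from end:
  Pos -1: 'e' == 'e'
  Pos -2: 'c' != 'l' (stop)
LCS = "e" (length 1)


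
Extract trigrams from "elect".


Word: "elect" (length 5)
Number of trigrams = 5 - 3 + 1 = 3
  Position 0: "ele"
  Position 1: "lec"
  Position 2: "ect"
Trigrams = "ele", "lec", "ect"


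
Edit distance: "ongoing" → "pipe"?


Word 1: "ongoing" (length 7)
Word 2: "pipe" (length 4)
One optimal edit sequence (insert/delete/substitute each cost 1):
  1. delete 'o'  (+1)
  2. delete 'n'  (+1)
  3. delete 'g'  (+1)
  4. substitute 'o' -> 'p'  (+1)
  5. keep 'i'
  6. substitute 'n' -> 'p'  (+1)
  7. substitute 'g' -> 'e'  (+1)
Total edit operations: 6
Edit distance = 6


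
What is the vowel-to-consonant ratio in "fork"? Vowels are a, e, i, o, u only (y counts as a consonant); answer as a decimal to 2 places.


Word: "fork"
Vowels (a,e,i,o,u): 1
Consonants: 3
Ratio = 1/3
= 0.33


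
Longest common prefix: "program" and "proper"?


Word 1: "program"
Word 2: "proper"
Comparing from start:
  Pos 0: 'p' == 'p'
  Pos 1: 'r' == 'r'
  Pos 2: 'o' == 'o'
  Pos 3: 'g' != 'p' (stop)
LCP = "pro" (length 3)


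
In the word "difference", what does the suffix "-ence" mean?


Suffix: -ence
As in: difference -> differ + -ence
Meaning = state of


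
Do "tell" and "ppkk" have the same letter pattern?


Pattern of "tell": [0, 1, 2, 2]
Pattern of "ppkk": [0, 0, 1, 1]
Patterns do not match
Same pattern = No


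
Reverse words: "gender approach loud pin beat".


Original: "gender approach loud pin beat"
Words (1..n): gender | approach | loud | pin | beat
Reversed (n..1): beat | pin | loud | approach | gender
Result = "beat pin loud approach gender"


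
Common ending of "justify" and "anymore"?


Word 1: "justify"
Word 2: "anymore"
Comparing from end:
  Pos -1: 'y' != 'e' (stop)
LCS = "" (length 0)


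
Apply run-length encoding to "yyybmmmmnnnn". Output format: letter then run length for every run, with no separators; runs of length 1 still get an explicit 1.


String: "yyybmmmmnnnn"
Scanning for consecutive runs:
  'y' x 3
  'b' x 1
  'm' x 4
  'n' x 4
RLE = "y3b1m4n4"


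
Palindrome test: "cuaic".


Word: "cuaic"
Reversed: "ciauc"
Forward == Backward? cuaic != ciauc
Palindrome = No


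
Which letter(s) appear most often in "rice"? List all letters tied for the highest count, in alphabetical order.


Word: "rice"
Letter counts:
  'c': 1
  'e': 1
  'i': 1
  'r': 1
Maximum count = 1
Most frequent = 'c', 'e', 'i', 'r' (1 time each)


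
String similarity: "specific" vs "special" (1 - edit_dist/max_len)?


Word 1: "specific" (length 8)
Word 2: "special" (length 7)
One optimal edit sequence:
  1. keep 's'
  2. keep 'p'
  3. keep 'e'
  4. keep 'c'
  5. keep 'i'
  6. delete 'f'  (+1)
  7. substitute 'i' -> 'a'  (+1)
  8. substitute 'c' -> 'l'  (+1)
Edit distance = 3
Max length = max(8, 7) = 8
Similarity = 1 - 3/8
= 0.6250


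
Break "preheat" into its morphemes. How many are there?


Word: "preheat"
Morphemes: pre- | heat
Each morpheme carries meaning
= 2 morphemes


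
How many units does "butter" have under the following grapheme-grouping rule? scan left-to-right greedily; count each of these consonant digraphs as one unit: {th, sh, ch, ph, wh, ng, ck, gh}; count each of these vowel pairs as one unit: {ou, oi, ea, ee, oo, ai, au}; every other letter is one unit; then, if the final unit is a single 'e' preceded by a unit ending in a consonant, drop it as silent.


Word: "butter" (6 letters)
Left-to-right scan:
  (1) 'b' (letter)
  (2) 'u' (letter)
  (3) 't' (letter)
  (4) 't' (letter)
  (5) 'e' (letter)
  (6) 'r' (letter)
Units from scan: 6
Sound units = 6 units


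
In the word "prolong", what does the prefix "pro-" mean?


Prefix: pro-
As in: prolong -> pro- + long
Meaning = forward / in favor of


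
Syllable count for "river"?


Word: "river"
Syllable breakdown: riv · er
Counting: 2 parts
= 2 syllables


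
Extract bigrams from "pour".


Word: "pour" (length 4)
Number of bigrams = 4 - 2 + 1 = 3
  Position 0: "po"
  Position 1: "ou"
  Position 2: "ur"
Bigrams = "po", "ou", "ur"


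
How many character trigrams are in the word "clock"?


Word: "clock" (length 5)
Number of 3-grams = length - 3 + 1 = 5 - 3 + 1
= 3


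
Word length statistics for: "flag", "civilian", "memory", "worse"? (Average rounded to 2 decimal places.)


Lengths: "flag"=4, "civilian"=8, "memory"=6, "worse"=5
Sum = 23, Count = 4
Average = 23/4 = 5.75
= avg=5.75, min=4, max=8


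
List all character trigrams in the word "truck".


Word: "truck" (length 5)
Number of trigrams = 5 - 3 + 1 = 3
  Position 0: "tru"
  Position 1: "ruc"
  Position 2: "uck"
Trigrams = "tru", "ruc", "uck"


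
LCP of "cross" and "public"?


Word 1: "cross"
Word 2: "public"
Comparing from start:
  Pos 0: 'c' != 'p' (stop)
LCP = "" (length 0)


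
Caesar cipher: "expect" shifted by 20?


Word: "expect"
Shift: 20
Each letter → (letter + shift) mod 26:
  'e' (4) + 20 = 24 → 'y'
  'x' (23) + 20 = 17 → 'r'
  'p' (15) + 20 = 9 → 'j'
  'e' (4) + 20 = 24 → 'y'
  'c' (2) + 20 = 22 → 'w'
  't' (19) + 20 = 13 → 'n'
Result = "yrjywn"


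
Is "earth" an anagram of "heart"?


Word 1: "heart" → sorted: aehrt
Word 2: "earth" → sorted: aehrt
Same letters? aehrt == aehrt
Anagram = Yes


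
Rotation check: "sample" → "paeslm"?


Word: "sample", Candidate: "paeslm"
Method: check if candidate is substring of word+word
"samplesample" contains "paeslm"? No
Is rotation = No


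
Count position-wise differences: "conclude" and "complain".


Comparing character by character (same length = 8):
  Pos 0: 'c' vs 'c' =
  Pos 1: 'o' vs 'o' =
  Pos 2: 'n' vs 'm' !=
  Pos 3: 'c' vs 'p' !=
  Pos 4: 'l' vs 'l' =
  Pos 5: 'u' vs 'a' !=
  Pos 6: 'd' vs 'i' !=
  Pos 7: 'e' vs 'n' !=
Hamming distance = 5


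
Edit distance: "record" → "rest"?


Word 1: "record" (length 6)
Word 2: "rest" (length 4)
One optimal edit sequence (insert/delete/substitute each cost 1):
  1. keep 'r'
  2. keep 'e'
  3. delete 'c'  (+1)
  4. delete 'o'  (+1)
  5. substitute 'r' -> 's'  (+1)
  6. substitute 'd' -> 't'  (+1)
Total edit operations: 4
Edit distance = 4


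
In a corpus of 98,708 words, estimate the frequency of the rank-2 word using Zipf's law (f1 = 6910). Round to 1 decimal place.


Zipf's law: f(r) = f(1) / r
f(1) = 6910
f(2) = 6910 / 2
= 3455.0 occurrences


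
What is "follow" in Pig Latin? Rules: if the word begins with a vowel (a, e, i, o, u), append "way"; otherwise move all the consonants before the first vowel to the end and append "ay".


Word: "follow"
Starts with consonant(s) → move to end, add 'ay'
Consonant cluster: "f"
Pig Latin = "ollowfay"


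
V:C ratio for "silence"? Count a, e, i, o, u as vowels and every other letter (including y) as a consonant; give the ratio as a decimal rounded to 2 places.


Word: "silence"
Vowels (a,e,i,o,u): 3
Consonants: 4
Ratio = 3/4
= 0.75


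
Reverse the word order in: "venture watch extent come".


Original: "venture watch extent come"
Words (1..n): venture | watch | extent | come
Reversed (n..1): come | extent | watch | venture
Result = "come extent watch venture"


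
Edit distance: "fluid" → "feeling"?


Word 1: "fluid" (length 5)
Word 2: "feeling" (length 7)
One optimal edit sequence (insert/delete/substitute each cost 1):
  1. keep 'f'
  2. insert 'e'  (+1)
  3. insert 'e'  (+1)
  4. keep 'l'
  5. substitute 'u' -> 'i'  (+1)
  6. substitute 'i' -> 'n'  (+1)
  7. substitute 'd' -> 'g'  (+1)
Total edit operations: 5
Edit distance = 5


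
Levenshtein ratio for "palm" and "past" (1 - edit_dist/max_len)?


Word 1: "palm" (length 4)
Word 2: "past" (length 4)
One optimal edit sequence:
  1. keep 'p'
  2. keep 'a'
  3. substitute 'l' -> 's'  (+1)
  4. substitute 'm' -> 't'  (+1)
Edit distance = 2
Max length = max(4, 4) = 4
Similarity = 1 - 2/4
= 0.5000


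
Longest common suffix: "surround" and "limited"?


Word 1: "surround"
Word 2: "limited"
Comparing from end:
  Pos -1: 'd' == 'd'
  Pos -2: 'n' != 'e' (stop)
LCS = "d" (length 1)


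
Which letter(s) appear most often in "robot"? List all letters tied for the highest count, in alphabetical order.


Word: "robot"
Letter counts:
  'b': 1
  'o': 2
  'r': 1
  't': 1
Maximum count = 2
Most frequent = 'o' (2 times each)


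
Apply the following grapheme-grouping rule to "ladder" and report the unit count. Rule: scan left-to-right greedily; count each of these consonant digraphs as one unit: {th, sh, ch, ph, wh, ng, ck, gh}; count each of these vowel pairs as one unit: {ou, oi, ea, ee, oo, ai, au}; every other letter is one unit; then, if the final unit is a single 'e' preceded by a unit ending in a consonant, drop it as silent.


Word: "ladder" (6 letters)
Left-to-right scan:
  (1) 'l' (letter)
  (2) 'a' (letter)
  (3) 'd' (letter)
  (4) 'd' (letter)
  (5) 'e' (letter)
  (6) 'r' (letter)
Units from scan: 6
Sound units = 6 units


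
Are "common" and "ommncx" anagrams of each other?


Word 1: "common" → sorted: cmmnoo
Word 2: "ommncx" → sorted: cmmnox
Same letters? cmmnoo != cmmnox
Anagram = No


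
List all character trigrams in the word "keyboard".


Word: "keyboard" (length 8)
Number of trigrams = 8 - 3 + 1 = 6
  Position 0: "key"
  Position 1: "eyb"
  Position 2: "ybo"
  Position 3: "boa"
  Position 4: "oar"
  Position 5: "ard"
Trigrams = "key", "eyb", "ybo", "boa", "oar", "ard"


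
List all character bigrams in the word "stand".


Word: "stand" (length 5)
Number of bigrams = 5 - 2 + 1 = 4
  Position 0: "st"
  Position 1: "ta"
  Position 2: "an"
  Position 3: "nd"
Bigrams = "st", "ta", "an", "nd"


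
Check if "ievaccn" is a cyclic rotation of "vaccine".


Word: "vaccine", Candidate: "ievaccn"
Method: check if candidate is substring of word+word
"vaccinevaccine" contains "ievaccn"? No
Is rotation = No


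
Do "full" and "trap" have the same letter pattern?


Pattern of "full": [0, 1, 2, 2]
Pattern of "trap": [0, 1, 2, 3]
Patterns do not match
Same pattern = No


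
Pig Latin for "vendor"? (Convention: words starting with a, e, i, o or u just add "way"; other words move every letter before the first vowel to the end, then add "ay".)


Word: "vendor"
Starts with consonant(s) → move to end, add 'ay'
Consonant cluster: "v"
Pig Latin = "endorvay"


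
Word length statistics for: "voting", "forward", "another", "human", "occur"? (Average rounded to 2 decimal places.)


Lengths: "voting"=6, "forward"=7, "another"=7, "human"=5, "occur"=5
Sum = 30, Count = 5
Average = 30/5 = 6.00
= avg=6.00, min=5, max=7


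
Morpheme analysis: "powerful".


Word: "powerful"
Morphemes: power + -ful
Each morpheme carries meaning
= 2 morphemes


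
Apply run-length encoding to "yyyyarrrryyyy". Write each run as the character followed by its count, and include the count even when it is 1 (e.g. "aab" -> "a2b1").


String: "yyyyarrrryyyy"
Scanning for consecutive runs:
  'y' x 4
  'a' x 1
  'r' x 4
  'y' x 4
RLE = "y4a1r4y4"


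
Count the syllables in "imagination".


Word: "imagination"
Syllable breakdown: i-mag-i-na-tion
Counting: 5 parts
= 5 syllables


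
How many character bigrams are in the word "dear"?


Word: "dear" (length 4)
Number of 2-grams = length - 2 + 1 = 4 - 2 + 1
= 3
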